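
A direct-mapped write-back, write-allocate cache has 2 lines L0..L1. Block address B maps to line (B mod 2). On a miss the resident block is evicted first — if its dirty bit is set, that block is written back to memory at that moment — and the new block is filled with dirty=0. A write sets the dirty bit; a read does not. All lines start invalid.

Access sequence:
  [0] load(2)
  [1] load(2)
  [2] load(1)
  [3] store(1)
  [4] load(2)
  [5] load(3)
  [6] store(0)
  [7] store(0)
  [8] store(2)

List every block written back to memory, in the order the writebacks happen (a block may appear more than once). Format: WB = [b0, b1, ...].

WB = [1, 0]

0: R B2 -> L0 miss  d=-]
1: R B2 -> L0 hit  d=-]
2: R B1 -> L1 miss  d=-]
3: W B1 -> L1 hit  d=D]
4: R B2 -> L0 hit  d=-]
5: R B3 -> L1 miss wb->B1  d=-]
6: W B0 -> L0 miss  d=D]
7: W B0 -> L0 hit  d=D]
8: W B2 -> L0 miss wb->B0  d=D]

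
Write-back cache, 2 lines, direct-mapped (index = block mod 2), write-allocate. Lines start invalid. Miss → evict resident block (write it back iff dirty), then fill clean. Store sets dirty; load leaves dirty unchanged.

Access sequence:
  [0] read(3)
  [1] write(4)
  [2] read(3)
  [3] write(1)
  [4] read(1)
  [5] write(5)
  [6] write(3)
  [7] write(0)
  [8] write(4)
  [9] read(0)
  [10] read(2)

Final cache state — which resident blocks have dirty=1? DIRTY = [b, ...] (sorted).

DIRTY = [3]

  0 | R B3 → L1 miss [-]
  1 | W B4 → L0 miss [D]
  2 | R B3 → L1 hit [-]
  3 | W B1 → L1 miss [D]
  4 | R B1 → L1 hit [D]
  5 | W B5 → L1 miss wb→B1 [D]
  6 | W B3 → L1 miss wb→B5 [D]
  7 | W B0 → L0 miss wb→B4 [D]
  8 | W B4 → L0 miss wb→B0 [D]
  9 | R B0 → L0 miss wb→B4 [-]
  10 | R B2 → L0 miss [-]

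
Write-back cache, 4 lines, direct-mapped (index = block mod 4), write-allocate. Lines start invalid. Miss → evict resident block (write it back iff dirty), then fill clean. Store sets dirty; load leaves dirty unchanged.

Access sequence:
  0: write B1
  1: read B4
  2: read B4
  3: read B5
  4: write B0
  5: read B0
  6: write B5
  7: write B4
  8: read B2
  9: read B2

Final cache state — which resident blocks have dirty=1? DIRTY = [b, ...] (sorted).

0: W B1 -> L1 miss  d=D]
1: R B4 -> L0 miss  d=-]
2: R B4 -> L0 hit  d=-]
3: R B5 -> L1 miss wb->B1  d=-]
4: W B0 -> L0 miss  d=D]
5: R B0 -> L0 hit  d=D]
6: W B5 -> L1 hit  d=D]
7: W B4 -> L0 miss wb->B0  d=D]
8: R B2 -> L2 miss  d=-]
9: R B2 -> L2 hit  d=-]

DIRTY = [4, 5]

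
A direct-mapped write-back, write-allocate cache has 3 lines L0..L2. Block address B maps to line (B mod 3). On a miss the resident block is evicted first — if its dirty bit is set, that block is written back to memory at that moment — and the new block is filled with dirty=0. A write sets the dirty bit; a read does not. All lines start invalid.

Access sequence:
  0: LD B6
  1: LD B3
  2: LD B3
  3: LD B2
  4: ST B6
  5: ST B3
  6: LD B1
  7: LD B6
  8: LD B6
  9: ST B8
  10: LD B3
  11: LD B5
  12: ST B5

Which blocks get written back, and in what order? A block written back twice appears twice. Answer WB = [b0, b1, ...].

WB = [6, 3, 8]

  0 | R B6 → L0 miss [-]
  1 | R B3 → L0 miss [-]
  2 | R B3 → L0 hit [-]
  3 | R B2 → L2 miss [-]
  4 | W B6 → L0 miss [D]
  5 | W B3 → L0 miss wb→B6 [D]
  6 | R B1 → L1 miss [-]
  7 | R B6 → L0 miss wb→B3 [-]
  8 | R B6 → L0 hit [-]
  9 | W B8 → L2 miss [D]
  10 | R B3 → L0 miss [-]
  11 | R B5 → L2 miss wb→B8 [-]
  12 | W B5 → L2 hit [D]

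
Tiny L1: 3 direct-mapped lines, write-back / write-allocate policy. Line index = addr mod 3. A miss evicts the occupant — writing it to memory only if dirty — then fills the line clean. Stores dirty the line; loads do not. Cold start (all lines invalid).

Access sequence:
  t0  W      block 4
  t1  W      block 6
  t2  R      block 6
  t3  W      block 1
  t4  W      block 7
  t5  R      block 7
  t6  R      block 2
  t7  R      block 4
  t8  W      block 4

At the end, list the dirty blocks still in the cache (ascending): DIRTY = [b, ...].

0: W B4 → L1 miss [D]
1: W B6 → L0 miss [D]
2: R B6 → L0 hit [D]
3: W B1 → L1 miss wb→B4 [D]
4: W B7 → L1 miss wb→B1 [D]
5: R B7 → L1 hit [D]
6: R B2 → L2 miss [-]
7: R B4 → L1 miss wb→B7 [-]
8: W B4 → L1 hit [D]

DIRTY = [4, 6]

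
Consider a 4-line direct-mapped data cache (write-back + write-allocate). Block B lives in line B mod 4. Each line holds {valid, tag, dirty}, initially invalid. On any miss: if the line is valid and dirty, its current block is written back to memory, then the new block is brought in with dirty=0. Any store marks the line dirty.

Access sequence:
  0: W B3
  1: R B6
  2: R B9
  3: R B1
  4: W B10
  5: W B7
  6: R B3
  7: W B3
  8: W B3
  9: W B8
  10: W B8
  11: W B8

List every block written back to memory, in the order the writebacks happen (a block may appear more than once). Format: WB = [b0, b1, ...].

WB = [3, 7]

0: W B3 → L3 miss [D]
1: R B6 → L2 miss [-]
2: R B9 → L1 miss [-]
3: R B1 → L1 miss [-]
4: W B10 → L2 miss [D]
5: W B7 → L3 miss wb→B3 [D]
6: R B3 → L3 miss wb→B7 [-]
7: W B3 → L3 hit [D]
8: W B3 → L3 hit [D]
9: W B8 → L0 miss [D]
10: W B8 → L0 hit [D]
11: W B8 → L0 hit [D]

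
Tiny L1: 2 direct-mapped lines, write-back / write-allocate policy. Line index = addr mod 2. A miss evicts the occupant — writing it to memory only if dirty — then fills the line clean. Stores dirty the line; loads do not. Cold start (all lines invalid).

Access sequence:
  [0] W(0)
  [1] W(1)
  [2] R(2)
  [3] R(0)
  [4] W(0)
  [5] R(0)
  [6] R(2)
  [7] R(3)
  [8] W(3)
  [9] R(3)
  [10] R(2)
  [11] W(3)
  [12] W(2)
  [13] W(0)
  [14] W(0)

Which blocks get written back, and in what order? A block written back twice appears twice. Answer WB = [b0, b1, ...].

WB = [0, 0, 1, 2]

  0 | W B0 → L0 miss [D]
  1 | W B1 → L1 miss [D]
  2 | R B2 → L0 miss wb→B0 [-]
  3 | R B0 → L0 miss [-]
  4 | W B0 → L0 hit [D]
  5 | R B0 → L0 hit [D]
  6 | R B2 → L0 miss wb→B0 [-]
  7 | R B3 → L1 miss wb→B1 [-]
  8 | W B3 → L1 hit [D]
  9 | R B3 → L1 hit [D]
  10 | R B2 → L0 hit [-]
  11 | W B3 → L1 hit [D]
  12 | W B2 → L0 hit [D]
  13 | W B0 → L0 miss wb→B2 [D]
  14 | W B0 → L0 hit [D]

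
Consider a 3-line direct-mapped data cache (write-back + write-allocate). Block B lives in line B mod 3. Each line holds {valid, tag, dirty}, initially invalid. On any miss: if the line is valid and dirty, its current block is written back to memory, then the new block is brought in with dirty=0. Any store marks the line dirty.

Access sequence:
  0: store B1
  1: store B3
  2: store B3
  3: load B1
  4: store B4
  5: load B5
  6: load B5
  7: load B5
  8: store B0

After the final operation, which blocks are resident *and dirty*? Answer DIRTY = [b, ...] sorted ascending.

  0 | W B1 → L1 miss [D]
  1 | W B3 → L0 miss [D]
  2 | W B3 → L0 hit [D]
  3 | R B1 → L1 hit [D]
  4 | W B4 → L1 miss wb→B1 [D]
  5 | R B5 → L2 miss [-]
  6 | R B5 → L2 hit [-]
  7 | R B5 → L2 hit [-]
  8 | W B0 → L0 miss wb→B3 [D]

DIRTY = [0, 4]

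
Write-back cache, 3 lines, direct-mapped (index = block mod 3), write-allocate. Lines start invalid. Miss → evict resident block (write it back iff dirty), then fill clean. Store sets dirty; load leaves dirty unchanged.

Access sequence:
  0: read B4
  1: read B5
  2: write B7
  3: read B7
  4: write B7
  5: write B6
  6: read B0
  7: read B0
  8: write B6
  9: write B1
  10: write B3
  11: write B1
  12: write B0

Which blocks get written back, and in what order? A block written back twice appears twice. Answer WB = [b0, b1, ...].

0: R B4 -> L1 miss  d=-]
1: R B5 -> L2 miss  d=-]
2: W B7 -> L1 miss  d=D]
3: R B7 -> L1 hit  d=D]
4: W B7 -> L1 hit  d=D]
5: W B6 -> L0 miss  d=D]
6: R B0 -> L0 miss wb->B6  d=-]
7: R B0 -> L0 hit  d=-]
8: W B6 -> L0 miss  d=D]
9: W B1 -> L1 miss wb->B7  d=D]
10: W B3 -> L0 miss wb->B6  d=D]
11: W B1 -> L1 hit  d=D]
12: W B0 -> L0 miss wb->B3  d=D]

WB = [6, 7, 6, 3]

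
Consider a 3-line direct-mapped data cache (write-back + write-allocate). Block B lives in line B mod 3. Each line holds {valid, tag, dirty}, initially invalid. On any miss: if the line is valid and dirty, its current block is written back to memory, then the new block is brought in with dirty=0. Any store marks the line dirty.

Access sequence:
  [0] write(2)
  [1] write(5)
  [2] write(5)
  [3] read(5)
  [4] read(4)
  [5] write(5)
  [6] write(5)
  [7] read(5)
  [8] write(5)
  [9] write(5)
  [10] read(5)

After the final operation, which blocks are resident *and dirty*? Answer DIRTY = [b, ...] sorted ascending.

DIRTY = [5]

  0 | W B2 → L2 miss [D]
  1 | W B5 → L2 miss wb→B2 [D]
  2 | W B5 → L2 hit [D]
  3 | R B5 → L2 hit [D]
  4 | R B4 → L1 miss [-]
  5 | W B5 → L2 hit [D]
  6 | W B5 → L2 hit [D]
  7 | R B5 → L2 hit [D]
  8 | W B5 → L2 hit [D]
  9 | W B5 → L2 hit [D]
  10 | R B5 → L2 hit [D]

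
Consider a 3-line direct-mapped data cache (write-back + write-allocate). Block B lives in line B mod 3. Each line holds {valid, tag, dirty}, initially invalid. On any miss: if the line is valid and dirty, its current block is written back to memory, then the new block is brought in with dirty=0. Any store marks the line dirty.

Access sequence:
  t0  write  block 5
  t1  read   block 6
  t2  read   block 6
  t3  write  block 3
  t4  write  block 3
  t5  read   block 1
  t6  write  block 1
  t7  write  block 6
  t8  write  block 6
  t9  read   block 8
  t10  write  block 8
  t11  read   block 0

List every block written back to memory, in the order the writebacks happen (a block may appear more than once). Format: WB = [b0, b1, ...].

  0 | W B5 → L2 miss [D]
  1 | R B6 → L0 miss [-]
  2 | R B6 → L0 hit [-]
  3 | W B3 → L0 miss [D]
  4 | W B3 → L0 hit [D]
  5 | R B1 → L1 miss [-]
  6 | W B1 → L1 hit [D]
  7 | W B6 → L0 miss wb→B3 [D]
  8 | W B6 → L0 hit [D]
  9 | R B8 → L2 miss wb→B5 [-]
  10 | W B8 → L2 hit [D]
  11 | R B0 → L0 miss wb→B6 [-]

WB = [3, 5, 6]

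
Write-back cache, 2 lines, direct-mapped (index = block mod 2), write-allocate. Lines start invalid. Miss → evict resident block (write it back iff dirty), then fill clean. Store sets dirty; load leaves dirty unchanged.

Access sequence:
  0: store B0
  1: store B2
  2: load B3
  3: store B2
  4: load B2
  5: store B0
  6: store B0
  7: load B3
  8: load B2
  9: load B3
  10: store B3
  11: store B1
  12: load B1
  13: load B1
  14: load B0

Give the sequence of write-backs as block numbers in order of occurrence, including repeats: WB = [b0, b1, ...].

0: W B0 → L0 miss [D]
1: W B2 → L0 miss wb→B0 [D]
2: R B3 → L1 miss [-]
3: W B2 → L0 hit [D]
4: R B2 → L0 hit [D]
5: W B0 → L0 miss wb→B2 [D]
6: W B0 → L0 hit [D]
7: R B3 → L1 hit [-]
8: R B2 → L0 miss wb→B0 [-]
9: R B3 → L1 hit [-]
10: W B3 → L1 hit [D]
11: W B1 → L1 miss wb→B3 [D]
12: R B1 → L1 hit [D]
13: R B1 → L1 hit [D]
14: R B0 → L0 miss [-]

WB = [0, 2, 0, 3]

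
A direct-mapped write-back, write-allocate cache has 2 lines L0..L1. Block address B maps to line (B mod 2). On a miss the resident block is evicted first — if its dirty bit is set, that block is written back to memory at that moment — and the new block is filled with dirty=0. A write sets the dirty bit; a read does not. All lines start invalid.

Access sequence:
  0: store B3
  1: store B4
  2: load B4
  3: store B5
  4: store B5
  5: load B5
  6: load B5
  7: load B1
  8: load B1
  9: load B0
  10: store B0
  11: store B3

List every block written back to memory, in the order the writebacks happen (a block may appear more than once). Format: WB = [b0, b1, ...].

0: W B3 -> L1 miss  d=D]
1: W B4 -> L0 miss  d=D]
2: R B4 -> L0 hit  d=D]
3: W B5 -> L1 miss wb->B3  d=D]
4: W B5 -> L1 hit  d=D]
5: R B5 -> L1 hit  d=D]
6: R B5 -> L1 hit  d=D]
7: R B1 -> L1 miss wb->B5  d=-]
8: R B1 -> L1 hit  d=-]
9: R B0 -> L0 miss wb->B4  d=-]
10: W B0 -> L0 hit  d=D]
11: W B3 -> L1 miss  d=D]

WB = [3, 5, 4]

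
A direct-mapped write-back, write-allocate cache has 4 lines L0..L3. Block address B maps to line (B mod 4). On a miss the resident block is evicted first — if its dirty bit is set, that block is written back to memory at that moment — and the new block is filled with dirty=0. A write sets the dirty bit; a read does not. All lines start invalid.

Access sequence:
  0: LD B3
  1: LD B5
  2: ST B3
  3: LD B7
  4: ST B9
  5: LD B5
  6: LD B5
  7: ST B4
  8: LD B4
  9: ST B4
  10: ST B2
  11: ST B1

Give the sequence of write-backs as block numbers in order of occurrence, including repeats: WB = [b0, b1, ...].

0: R B3 → L3 miss [-]
1: R B5 → L1 miss [-]
2: W B3 → L3 hit [D]
3: R B7 → L3 miss wb→B3 [-]
4: W B9 → L1 miss [D]
5: R B5 → L1 miss wb→B9 [-]
6: R B5 → L1 hit [-]
7: W B4 → L0 miss [D]
8: R B4 → L0 hit [D]
9: W B4 → L0 hit [D]
10: W B2 → L2 miss [D]
11: W B1 → L1 miss [D]

WB = [3, 9]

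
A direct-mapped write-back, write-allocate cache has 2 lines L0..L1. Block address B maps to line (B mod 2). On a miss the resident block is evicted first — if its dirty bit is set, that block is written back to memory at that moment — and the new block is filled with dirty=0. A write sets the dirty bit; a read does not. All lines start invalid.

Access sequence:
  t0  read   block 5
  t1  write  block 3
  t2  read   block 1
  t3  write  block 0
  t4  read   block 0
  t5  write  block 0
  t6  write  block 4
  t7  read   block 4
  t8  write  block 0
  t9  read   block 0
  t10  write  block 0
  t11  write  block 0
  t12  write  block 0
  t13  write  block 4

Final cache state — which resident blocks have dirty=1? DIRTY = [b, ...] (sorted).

  0 | R B5 → L1 miss [-]
  1 | W B3 → L1 miss [D]
  2 | R B1 → L1 miss wb→B3 [-]
  3 | W B0 → L0 miss [D]
  4 | R B0 → L0 hit [D]
  5 | W B0 → L0 hit [D]
  6 | W B4 → L0 miss wb→B0 [D]
  7 | R B4 → L0 hit [D]
  8 | W B0 → L0 miss wb→B4 [D]
  9 | R B0 → L0 hit [D]
  10 | W B0 → L0 hit [D]
  11 | W B0 → L0 hit [D]
  12 | W B0 → L0 hit [D]
  13 | W B4 → L0 miss wb→B0 [D]

DIRTY = [4]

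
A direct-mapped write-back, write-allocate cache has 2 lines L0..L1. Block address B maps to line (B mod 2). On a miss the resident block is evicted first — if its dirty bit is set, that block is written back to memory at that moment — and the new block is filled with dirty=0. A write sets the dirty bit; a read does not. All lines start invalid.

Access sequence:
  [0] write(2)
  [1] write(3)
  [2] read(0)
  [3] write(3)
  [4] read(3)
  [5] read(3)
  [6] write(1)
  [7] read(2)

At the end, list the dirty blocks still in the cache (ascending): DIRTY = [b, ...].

DIRTY = [1]

0: W B2 -> L0 miss  d=D]
1: W B3 -> L1 miss  d=D]
2: R B0 -> L0 miss wb->B2  d=-]
3: W B3 -> L1 hit  d=D]
4: R B3 -> L1 hit  d=D]
5: R B3 -> L1 hit  d=D]
6: W B1 -> L1 miss wb->B3  d=D]
7: R B2 -> L0 miss  d=-]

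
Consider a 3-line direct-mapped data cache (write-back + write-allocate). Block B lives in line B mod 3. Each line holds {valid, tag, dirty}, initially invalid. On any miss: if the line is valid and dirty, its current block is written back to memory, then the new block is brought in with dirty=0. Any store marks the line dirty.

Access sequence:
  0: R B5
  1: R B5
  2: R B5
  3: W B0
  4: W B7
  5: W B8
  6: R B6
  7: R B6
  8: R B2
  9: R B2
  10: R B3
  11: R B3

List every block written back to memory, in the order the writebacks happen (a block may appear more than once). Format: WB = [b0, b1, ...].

WB = [0, 8]

  0 | R B5 → L2 miss [-]
  1 | R B5 → L2 hit [-]
  2 | R B5 → L2 hit [-]
  3 | W B0 → L0 miss [D]
  4 | W B7 → L1 miss [D]
  5 | W B8 → L2 miss [D]
  6 | R B6 → L0 miss wb→B0 [-]
  7 | R B6 → L0 hit [-]
  8 | R B2 → L2 miss wb→B8 [-]
  9 | R B2 → L2 hit [-]
  10 | R B3 → L0 miss [-]
  11 | R B3 → L0 hit [-]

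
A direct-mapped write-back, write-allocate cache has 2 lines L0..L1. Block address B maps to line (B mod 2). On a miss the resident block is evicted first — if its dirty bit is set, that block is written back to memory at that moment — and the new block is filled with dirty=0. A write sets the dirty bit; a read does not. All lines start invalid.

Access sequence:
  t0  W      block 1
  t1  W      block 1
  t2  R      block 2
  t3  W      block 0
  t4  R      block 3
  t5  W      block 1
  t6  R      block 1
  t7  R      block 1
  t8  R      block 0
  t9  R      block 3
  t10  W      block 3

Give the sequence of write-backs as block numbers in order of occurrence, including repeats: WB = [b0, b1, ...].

0: W B1 -> L1 miss  d=D]
1: W B1 -> L1 hit  d=D]
2: R B2 -> L0 miss  d=-]
3: W B0 -> L0 miss  d=D]
4: R B3 -> L1 miss wb->B1  d=-]
5: W B1 -> L1 miss  d=D]
6: R B1 -> L1 hit  d=D]
7: R B1 -> L1 hit  d=D]
8: R B0 -> L0 hit  d=D]
9: R B3 -> L1 miss wb->B1  d=-]
10: W B3 -> L1 hit  d=D]

WB = [1, 1]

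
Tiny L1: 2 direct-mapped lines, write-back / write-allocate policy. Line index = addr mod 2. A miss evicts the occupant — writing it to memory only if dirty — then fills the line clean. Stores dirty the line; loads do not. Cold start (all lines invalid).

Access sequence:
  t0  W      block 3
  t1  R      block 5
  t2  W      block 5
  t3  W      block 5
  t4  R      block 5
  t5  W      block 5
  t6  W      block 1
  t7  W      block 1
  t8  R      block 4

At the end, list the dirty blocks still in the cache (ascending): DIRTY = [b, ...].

DIRTY = [1]

0: W B3 → L1 miss [D]
1: R B5 → L1 miss wb→B3 [-]
2: W B5 → L1 hit [D]
3: W B5 → L1 hit [D]
4: R B5 → L1 hit [D]
5: W B5 → L1 hit [D]
6: W B1 → L1 miss wb→B5 [D]
7: W B1 → L1 hit [D]
8: R B4 → L0 miss [-]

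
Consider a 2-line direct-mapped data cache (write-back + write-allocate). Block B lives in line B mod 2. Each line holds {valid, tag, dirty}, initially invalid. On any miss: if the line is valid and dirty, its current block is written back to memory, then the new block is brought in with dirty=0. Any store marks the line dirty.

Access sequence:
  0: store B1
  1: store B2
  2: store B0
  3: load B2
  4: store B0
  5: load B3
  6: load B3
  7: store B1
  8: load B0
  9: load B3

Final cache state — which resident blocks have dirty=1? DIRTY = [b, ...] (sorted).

DIRTY = [0]

  0 | W B1 → L1 miss [D]
  1 | W B2 → L0 miss [D]
  2 | W B0 → L0 miss wb→B2 [D]
  3 | R B2 → L0 miss wb→B0 [-]
  4 | W B0 → L0 miss [D]
  5 | R B3 → L1 miss wb→B1 [-]
  6 | R B3 → L1 hit [-]
  7 | W B1 → L1 miss [D]
  8 | R B0 → L0 hit [D]
  9 | R B3 → L1 miss wb→B1 [-]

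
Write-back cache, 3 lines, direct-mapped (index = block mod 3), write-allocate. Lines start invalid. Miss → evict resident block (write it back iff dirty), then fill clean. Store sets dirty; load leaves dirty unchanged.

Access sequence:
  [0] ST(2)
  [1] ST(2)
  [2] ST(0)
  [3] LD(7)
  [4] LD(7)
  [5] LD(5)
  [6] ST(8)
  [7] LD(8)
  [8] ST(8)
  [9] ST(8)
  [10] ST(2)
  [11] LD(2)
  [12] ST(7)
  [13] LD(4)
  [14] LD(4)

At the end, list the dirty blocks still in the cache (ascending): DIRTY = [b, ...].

DIRTY = [0, 2]

0: W B2 -> L2 miss  d=D]
1: W B2 -> L2 hit  d=D]
2: W B0 -> L0 miss  d=D]
3: R B7 -> L1 miss  d=-]
4: R B7 -> L1 hit  d=-]
5: R B5 -> L2 miss wb->B2  d=-]
6: W B8 -> L2 miss  d=D]
7: R B8 -> L2 hit  d=D]
8: W B8 -> L2 hit  d=D]
9: W B8 -> L2 hit  d=D]
10: W B2 -> L2 miss wb->B8  d=D]
11: R B2 -> L2 hit  d=D]
12: W B7 -> L1 hit  d=D]
13: R B4 -> L1 miss wb->B7  d=-]
14: R B4 -> L1 hit  d=-]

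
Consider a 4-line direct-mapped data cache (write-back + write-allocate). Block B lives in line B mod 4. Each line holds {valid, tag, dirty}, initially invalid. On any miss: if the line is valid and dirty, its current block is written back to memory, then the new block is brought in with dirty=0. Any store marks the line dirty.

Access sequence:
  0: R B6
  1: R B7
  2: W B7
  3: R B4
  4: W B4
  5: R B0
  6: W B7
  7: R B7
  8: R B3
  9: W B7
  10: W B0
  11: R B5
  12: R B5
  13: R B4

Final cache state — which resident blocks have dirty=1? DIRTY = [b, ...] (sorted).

0: R B6 -> L2 miss  d=-]
1: R B7 -> L3 miss  d=-]
2: W B7 -> L3 hit  d=D]
3: R B4 -> L0 miss  d=-]
4: W B4 -> L0 hit  d=D]
5: R B0 -> L0 miss wb->B4  d=-]
6: W B7 -> L3 hit  d=D]
7: R B7 -> L3 hit  d=D]
8: R B3 -> L3 miss wb->B7  d=-]
9: W B7 -> L3 miss  d=D]
10: W B0 -> L0 hit  d=D]
11: R B5 -> L1 miss  d=-]
12: R B5 -> L1 hit  d=-]
13: R B4 -> L0 miss wb->B0  d=-]

DIRTY = [7]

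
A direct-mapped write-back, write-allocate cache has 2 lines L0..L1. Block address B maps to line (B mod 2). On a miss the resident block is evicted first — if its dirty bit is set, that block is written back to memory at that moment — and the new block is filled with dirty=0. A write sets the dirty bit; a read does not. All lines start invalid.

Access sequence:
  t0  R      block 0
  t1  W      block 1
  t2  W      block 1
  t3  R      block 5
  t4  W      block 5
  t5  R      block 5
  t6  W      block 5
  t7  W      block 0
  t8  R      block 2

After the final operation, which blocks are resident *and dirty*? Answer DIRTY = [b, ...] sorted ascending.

  0 | R B0 → L0 miss [-]
  1 | W B1 → L1 miss [D]
  2 | W B1 → L1 hit [D]
  3 | R B5 → L1 miss wb→B1 [-]
  4 | W B5 → L1 hit [D]
  5 | R B5 → L1 hit [D]
  6 | W B5 → L1 hit [D]
  7 | W B0 → L0 hit [D]
  8 | R B2 → L0 miss wb→B0 [-]

DIRTY = [5]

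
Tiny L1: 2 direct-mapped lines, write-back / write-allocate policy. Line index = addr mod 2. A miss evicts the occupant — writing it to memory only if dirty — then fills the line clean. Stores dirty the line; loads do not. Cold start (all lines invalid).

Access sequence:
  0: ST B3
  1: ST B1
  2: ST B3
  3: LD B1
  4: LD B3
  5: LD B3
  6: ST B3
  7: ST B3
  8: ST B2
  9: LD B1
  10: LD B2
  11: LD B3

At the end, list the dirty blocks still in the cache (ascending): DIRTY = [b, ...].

0: W B3 → L1 miss [D]
1: W B1 → L1 miss wb→B3 [D]
2: W B3 → L1 miss wb→B1 [D]
3: R B1 → L1 miss wb→B3 [-]
4: R B3 → L1 miss [-]
5: R B3 → L1 hit [-]
6: W B3 → L1 hit [D]
7: W B3 → L1 hit [D]
8: W B2 → L0 miss [D]
9: R B1 → L1 miss wb→B3 [-]
10: R B2 → L0 hit [D]
11: R B3 → L1 miss [-]

DIRTY = [2]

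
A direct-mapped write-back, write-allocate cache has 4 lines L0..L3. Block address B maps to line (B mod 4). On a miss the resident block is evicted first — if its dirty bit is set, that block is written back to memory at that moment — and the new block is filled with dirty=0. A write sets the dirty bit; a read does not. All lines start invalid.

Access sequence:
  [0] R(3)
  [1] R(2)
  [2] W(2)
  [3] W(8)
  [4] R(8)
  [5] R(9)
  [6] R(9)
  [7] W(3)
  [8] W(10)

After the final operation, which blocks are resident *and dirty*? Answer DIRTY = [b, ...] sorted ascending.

DIRTY = [3, 8, 10]

0: R B3 → L3 miss [-]
1: R B2 → L2 miss [-]
2: W B2 → L2 hit [D]
3: W B8 → L0 miss [D]
4: R B8 → L0 hit [D]
5: R B9 → L1 miss [-]
6: R B9 → L1 hit [-]
7: W B3 → L3 hit [D]
8: W B10 → L2 miss wb→B2 [D]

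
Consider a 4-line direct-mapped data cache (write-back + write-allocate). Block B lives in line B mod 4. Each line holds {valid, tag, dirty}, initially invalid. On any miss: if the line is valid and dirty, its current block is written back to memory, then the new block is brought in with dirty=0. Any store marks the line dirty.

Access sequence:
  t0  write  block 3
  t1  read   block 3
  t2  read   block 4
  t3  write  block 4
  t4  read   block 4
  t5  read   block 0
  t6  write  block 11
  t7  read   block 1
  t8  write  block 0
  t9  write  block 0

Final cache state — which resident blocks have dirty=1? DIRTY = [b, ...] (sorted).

DIRTY = [0, 11]

0: W B3 -> L3 miss  d=D]
1: R B3 -> L3 hit  d=D]
2: R B4 -> L0 miss  d=-]
3: W B4 -> L0 hit  d=D]
4: R B4 -> L0 hit  d=D]
5: R B0 -> L0 miss wb->B4  d=-]
6: W B11 -> L3 miss wb->B3  d=D]
7: R B1 -> L1 miss  d=-]
8: W B0 -> L0 hit  d=D]
9: W B0 -> L0 hit  d=D]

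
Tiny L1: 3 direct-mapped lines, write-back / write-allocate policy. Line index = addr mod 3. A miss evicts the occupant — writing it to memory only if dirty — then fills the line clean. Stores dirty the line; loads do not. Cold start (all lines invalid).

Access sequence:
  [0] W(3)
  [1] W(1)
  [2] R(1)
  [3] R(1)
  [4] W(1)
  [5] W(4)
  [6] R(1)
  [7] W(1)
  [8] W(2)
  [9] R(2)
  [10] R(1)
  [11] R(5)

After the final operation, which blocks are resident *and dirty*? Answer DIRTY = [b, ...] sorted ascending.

0: W B3 → L0 miss [D]
1: W B1 → L1 miss [D]
2: R B1 → L1 hit [D]
3: R B1 → L1 hit [D]
4: W B1 → L1 hit [D]
5: W B4 → L1 miss wb→B1 [D]
6: R B1 → L1 miss wb→B4 [-]
7: W B1 → L1 hit [D]
8: W B2 → L2 miss [D]
9: R B2 → L2 hit [D]
10: R B1 → L1 hit [D]
11: R B5 → L2 miss wb→B2 [-]

DIRTY = [1, 3]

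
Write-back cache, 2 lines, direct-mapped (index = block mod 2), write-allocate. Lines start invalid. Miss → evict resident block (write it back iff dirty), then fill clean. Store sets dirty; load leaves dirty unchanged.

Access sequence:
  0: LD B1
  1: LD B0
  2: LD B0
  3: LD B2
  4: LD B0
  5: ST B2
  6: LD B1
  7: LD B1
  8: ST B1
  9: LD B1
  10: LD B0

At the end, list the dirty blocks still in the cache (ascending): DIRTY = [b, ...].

0: R B1 -> L1 miss  d=-]
1: R B0 -> L0 miss  d=-]
2: R B0 -> L0 hit  d=-]
3: R B2 -> L0 miss  d=-]
4: R B0 -> L0 miss  d=-]
5: W B2 -> L0 miss  d=D]
6: R B1 -> L1 hit  d=-]
7: R B1 -> L1 hit  d=-]
8: W B1 -> L1 hit  d=D]
9: R B1 -> L1 hit  d=D]
10: R B0 -> L0 miss wb->B2  d=-]

DIRTY = [1]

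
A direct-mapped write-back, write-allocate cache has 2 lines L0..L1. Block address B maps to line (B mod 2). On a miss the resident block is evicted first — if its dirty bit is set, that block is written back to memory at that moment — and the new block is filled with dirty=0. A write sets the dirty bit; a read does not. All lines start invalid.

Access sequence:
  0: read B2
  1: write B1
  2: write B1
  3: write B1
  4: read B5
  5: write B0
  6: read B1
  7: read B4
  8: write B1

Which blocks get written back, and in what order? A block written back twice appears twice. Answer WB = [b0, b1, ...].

WB = [1, 0]

0: R B2 -> L0 miss  d=-]
1: W B1 -> L1 miss  d=D]
2: W B1 -> L1 hit  d=D]
3: W B1 -> L1 hit  d=D]
4: R B5 -> L1 miss wb->B1  d=-]
5: W B0 -> L0 miss  d=D]
6: R B1 -> L1 miss  d=-]
7: R B4 -> L0 miss wb->B0  d=-]
8: W B1 -> L1 hit  d=D]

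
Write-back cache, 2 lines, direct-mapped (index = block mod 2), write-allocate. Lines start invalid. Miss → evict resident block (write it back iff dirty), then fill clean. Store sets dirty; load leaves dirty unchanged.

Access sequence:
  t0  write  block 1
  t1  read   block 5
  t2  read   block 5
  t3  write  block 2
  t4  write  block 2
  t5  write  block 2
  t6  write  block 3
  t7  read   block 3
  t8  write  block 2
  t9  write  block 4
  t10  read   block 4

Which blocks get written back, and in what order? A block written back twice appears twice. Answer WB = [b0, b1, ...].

WB = [1, 2]

  0 | W B1 → L1 miss [D]
  1 | R B5 → L1 miss wb→B1 [-]
  2 | R B5 → L1 hit [-]
  3 | W B2 → L0 miss [D]
  4 | W B2 → L0 hit [D]
  5 | W B2 → L0 hit [D]
  6 | W B3 → L1 miss [D]
  7 | R B3 → L1 hit [D]
  8 | W B2 → L0 hit [D]
  9 | W B4 → L0 miss wb→B2 [D]
  10 | R B4 → L0 hit [D]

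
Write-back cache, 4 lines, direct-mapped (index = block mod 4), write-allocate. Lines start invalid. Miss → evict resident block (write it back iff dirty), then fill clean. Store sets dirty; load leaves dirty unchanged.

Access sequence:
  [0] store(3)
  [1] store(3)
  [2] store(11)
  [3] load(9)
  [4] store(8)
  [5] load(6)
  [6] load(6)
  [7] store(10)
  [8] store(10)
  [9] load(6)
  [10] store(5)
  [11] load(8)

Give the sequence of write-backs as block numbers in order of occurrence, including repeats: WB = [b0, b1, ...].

WB = [3, 10]

0: W B3 → L3 miss [D]
1: W B3 → L3 hit [D]
2: W B11 → L3 miss wb→B3 [D]
3: R B9 → L1 miss [-]
4: W B8 → L0 miss [D]
5: R B6 → L2 miss [-]
6: R B6 → L2 hit [-]
7: W B10 → L2 miss [D]
8: W B10 → L2 hit [D]
9: R B6 → L2 miss wb→B10 [-]
10: W B5 → L1 miss [D]
11: R B8 → L0 hit [D]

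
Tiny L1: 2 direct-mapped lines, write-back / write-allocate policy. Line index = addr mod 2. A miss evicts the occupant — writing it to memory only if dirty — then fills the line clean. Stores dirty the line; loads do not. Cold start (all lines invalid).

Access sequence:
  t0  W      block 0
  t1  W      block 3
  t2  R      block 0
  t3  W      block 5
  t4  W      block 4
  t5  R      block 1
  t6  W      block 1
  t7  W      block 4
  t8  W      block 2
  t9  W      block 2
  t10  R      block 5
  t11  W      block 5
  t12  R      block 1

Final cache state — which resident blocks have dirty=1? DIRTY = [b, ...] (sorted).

DIRTY = [2]

0: W B0 → L0 miss [D]
1: W B3 → L1 miss [D]
2: R B0 → L0 hit [D]
3: W B5 → L1 miss wb→B3 [D]
4: W B4 → L0 miss wb→B0 [D]
5: R B1 → L1 miss wb→B5 [-]
6: W B1 → L1 hit [D]
7: W B4 → L0 hit [D]
8: W B2 → L0 miss wb→B4 [D]
9: W B2 → L0 hit [D]
10: R B5 → L1 miss wb→B1 [-]
11: W B5 → L1 hit [D]
12: R B1 → L1 miss wb→B5 [-]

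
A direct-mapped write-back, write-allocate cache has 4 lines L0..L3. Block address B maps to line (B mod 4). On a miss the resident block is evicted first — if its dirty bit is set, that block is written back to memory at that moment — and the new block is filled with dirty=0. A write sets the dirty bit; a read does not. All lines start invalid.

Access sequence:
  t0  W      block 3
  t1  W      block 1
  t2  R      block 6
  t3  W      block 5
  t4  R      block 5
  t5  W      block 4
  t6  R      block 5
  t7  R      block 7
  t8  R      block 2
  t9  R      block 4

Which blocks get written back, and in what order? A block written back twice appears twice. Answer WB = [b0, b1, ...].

0: W B3 -> L3 miss  d=D]
1: W B1 -> L1 miss  d=D]
2: R B6 -> L2 miss  d=-]
3: W B5 -> L1 miss wb->B1  d=D]
4: R B5 -> L1 hit  d=D]
5: W B4 -> L0 miss  d=D]
6: R B5 -> L1 hit  d=D]
7: R B7 -> L3 miss wb->B3  d=-]
8: R B2 -> L2 miss  d=-]
9: R B4 -> L0 hit  d=D]

WB = [1, 3]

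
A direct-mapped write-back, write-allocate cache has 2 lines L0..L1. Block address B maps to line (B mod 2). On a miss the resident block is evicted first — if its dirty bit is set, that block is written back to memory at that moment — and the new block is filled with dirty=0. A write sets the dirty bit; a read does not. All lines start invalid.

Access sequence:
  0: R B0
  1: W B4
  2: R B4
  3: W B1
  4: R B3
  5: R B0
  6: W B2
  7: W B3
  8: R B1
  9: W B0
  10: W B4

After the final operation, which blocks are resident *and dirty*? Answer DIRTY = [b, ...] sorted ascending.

DIRTY = [4]

0: R B0 → L0 miss [-]
1: W B4 → L0 miss [D]
2: R B4 → L0 hit [D]
3: W B1 → L1 miss [D]
4: R B3 → L1 miss wb→B1 [-]
5: R B0 → L0 miss wb→B4 [-]
6: W B2 → L0 miss [D]
7: W B3 → L1 hit [D]
8: R B1 → L1 miss wb→B3 [-]
9: W B0 → L0 miss wb→B2 [D]
10: W B4 → L0 miss wb→B0 [D]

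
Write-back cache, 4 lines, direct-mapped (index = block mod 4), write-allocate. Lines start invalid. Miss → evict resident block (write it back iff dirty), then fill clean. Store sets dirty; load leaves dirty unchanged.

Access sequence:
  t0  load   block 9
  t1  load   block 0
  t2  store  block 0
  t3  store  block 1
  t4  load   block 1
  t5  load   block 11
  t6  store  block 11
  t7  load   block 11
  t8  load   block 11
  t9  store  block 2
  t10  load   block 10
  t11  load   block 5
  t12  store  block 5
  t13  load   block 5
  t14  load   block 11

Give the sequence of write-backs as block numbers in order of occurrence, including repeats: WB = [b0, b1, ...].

WB = [2, 1]

0: R B9 -> L1 miss  d=-]
1: R B0 -> L0 miss  d=-]
2: W B0 -> L0 hit  d=D]
3: W B1 -> L1 miss  d=D]
4: R B1 -> L1 hit  d=D]
5: R B11 -> L3 miss  d=-]
6: W B11 -> L3 hit  d=D]
7: R B11 -> L3 hit  d=D]
8: R B11 -> L3 hit  d=D]
9: W B2 -> L2 miss  d=D]
10: R B10 -> L2 miss wb->B2  d=-]
11: R B5 -> L1 miss wb->B1  d=-]
12: W B5 -> L1 hit  d=D]
13: R B5 -> L1 hit  d=D]
14: R B11 -> L3 hit  d=D]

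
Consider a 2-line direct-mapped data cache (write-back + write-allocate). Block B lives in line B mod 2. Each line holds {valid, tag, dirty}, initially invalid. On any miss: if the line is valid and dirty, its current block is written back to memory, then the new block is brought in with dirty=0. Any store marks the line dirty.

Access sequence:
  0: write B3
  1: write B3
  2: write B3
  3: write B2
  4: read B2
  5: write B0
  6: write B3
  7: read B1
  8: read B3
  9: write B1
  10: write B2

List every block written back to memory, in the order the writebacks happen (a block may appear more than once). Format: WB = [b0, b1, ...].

WB = [2, 3, 0]

0: W B3 -> L1 miss  d=D]
1: W B3 -> L1 hit  d=D]
2: W B3 -> L1 hit  d=D]
3: W B2 -> L0 miss  d=D]
4: R B2 -> L0 hit  d=D]
5: W B0 -> L0 miss wb->B2  d=D]
6: W B3 -> L1 hit  d=D]
7: R B1 -> L1 miss wb->B3  d=-]
8: R B3 -> L1 miss  d=-]
9: W B1 -> L1 miss  d=D]
10: W B2 -> L0 miss wb->B0  d=D]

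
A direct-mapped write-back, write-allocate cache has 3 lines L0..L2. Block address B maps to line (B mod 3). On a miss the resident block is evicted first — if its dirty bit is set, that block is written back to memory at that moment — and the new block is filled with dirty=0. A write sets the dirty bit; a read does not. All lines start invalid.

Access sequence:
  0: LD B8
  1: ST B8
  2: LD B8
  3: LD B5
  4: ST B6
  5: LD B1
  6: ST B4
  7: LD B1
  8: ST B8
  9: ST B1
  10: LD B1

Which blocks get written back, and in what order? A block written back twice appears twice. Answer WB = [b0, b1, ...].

WB = [8, 4]

  0 | R B8 → L2 miss [-]
  1 | W B8 → L2 hit [D]
  2 | R B8 → L2 hit [D]
  3 | R B5 → L2 miss wb→B8 [-]
  4 | W B6 → L0 miss [D]
  5 | R B1 → L1 miss [-]
  6 | W B4 → L1 miss [D]
  7 | R B1 → L1 miss wb→B4 [-]
  8 | W B8 → L2 miss [D]
  9 | W B1 → L1 hit [D]
  10 | R B1 → L1 hit [D]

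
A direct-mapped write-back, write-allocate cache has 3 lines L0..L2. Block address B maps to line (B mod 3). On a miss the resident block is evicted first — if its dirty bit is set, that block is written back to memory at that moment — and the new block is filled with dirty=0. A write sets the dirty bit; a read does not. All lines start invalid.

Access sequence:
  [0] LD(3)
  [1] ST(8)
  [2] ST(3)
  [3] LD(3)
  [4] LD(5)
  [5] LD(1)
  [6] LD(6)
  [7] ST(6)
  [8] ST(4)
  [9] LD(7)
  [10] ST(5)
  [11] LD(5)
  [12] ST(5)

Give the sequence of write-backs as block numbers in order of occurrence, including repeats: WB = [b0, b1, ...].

WB = [8, 3, 4]

0: R B3 -> L0 miss  d=-]
1: W B8 -> L2 miss  d=D]
2: W B3 -> L0 hit  d=D]
3: R B3 -> L0 hit  d=D]
4: R B5 -> L2 miss wb->B8  d=-]
5: R B1 -> L1 miss  d=-]
6: R B6 -> L0 miss wb->B3  d=-]
7: W B6 -> L0 hit  d=D]
8: W B4 -> L1 miss  d=D]
9: R B7 -> L1 miss wb->B4  d=-]
10: W B5 -> L2 hit  d=D]
11: R B5 -> L2 hit  d=D]
12: W B5 -> L2 hit  d=D]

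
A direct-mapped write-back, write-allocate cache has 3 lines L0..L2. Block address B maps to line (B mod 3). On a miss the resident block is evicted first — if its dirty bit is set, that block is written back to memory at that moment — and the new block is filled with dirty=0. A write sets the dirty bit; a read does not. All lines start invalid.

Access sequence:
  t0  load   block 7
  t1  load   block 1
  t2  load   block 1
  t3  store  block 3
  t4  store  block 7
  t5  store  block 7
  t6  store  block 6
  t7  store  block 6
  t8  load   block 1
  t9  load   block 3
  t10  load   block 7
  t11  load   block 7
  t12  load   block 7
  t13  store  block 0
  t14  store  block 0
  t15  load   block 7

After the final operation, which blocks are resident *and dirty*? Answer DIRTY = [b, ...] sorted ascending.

DIRTY = [0]

0: R B7 → L1 miss [-]
1: R B1 → L1 miss [-]
2: R B1 → L1 hit [-]
3: W B3 → L0 miss [D]
4: W B7 → L1 miss [D]
5: W B7 → L1 hit [D]
6: W B6 → L0 miss wb→B3 [D]
7: W B6 → L0 hit [D]
8: R B1 → L1 miss wb→B7 [-]
9: R B3 → L0 miss wb→B6 [-]
10: R B7 → L1 miss [-]
11: R B7 → L1 hit [-]
12: R B7 → L1 hit [-]
13: W B0 → L0 miss [D]
14: W B0 → L0 hit [D]
15: R B7 → L1 hit [-]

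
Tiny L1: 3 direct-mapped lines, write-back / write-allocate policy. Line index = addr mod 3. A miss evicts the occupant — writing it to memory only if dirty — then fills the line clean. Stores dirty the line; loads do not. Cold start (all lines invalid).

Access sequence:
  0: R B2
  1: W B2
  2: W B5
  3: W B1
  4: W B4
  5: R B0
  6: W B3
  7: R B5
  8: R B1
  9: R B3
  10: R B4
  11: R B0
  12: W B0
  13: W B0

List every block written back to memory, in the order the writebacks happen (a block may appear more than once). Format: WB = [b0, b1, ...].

WB = [2, 1, 4, 3]

0: R B2 → L2 miss [-]
1: W B2 → L2 hit [D]
2: W B5 → L2 miss wb→B2 [D]
3: W B1 → L1 miss [D]
4: W B4 → L1 miss wb→B1 [D]
5: R B0 → L0 miss [-]
6: W B3 → L0 miss [D]
7: R B5 → L2 hit [D]
8: R B1 → L1 miss wb→B4 [-]
9: R B3 → L0 hit [D]
10: R B4 → L1 miss [-]
11: R B0 → L0 miss wb→B3 [-]
12: W B0 → L0 hit [D]
13: W B0 → L0 hit [D]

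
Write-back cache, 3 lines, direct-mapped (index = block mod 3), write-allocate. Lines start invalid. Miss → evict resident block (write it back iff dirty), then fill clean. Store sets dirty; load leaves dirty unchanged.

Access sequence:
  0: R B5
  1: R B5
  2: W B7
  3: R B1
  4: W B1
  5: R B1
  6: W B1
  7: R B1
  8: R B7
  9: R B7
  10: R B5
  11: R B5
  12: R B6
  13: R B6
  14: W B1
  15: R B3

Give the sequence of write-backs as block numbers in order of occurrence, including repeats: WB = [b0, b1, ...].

  0 | R B5 → L2 miss [-]
  1 | R B5 → L2 hit [-]
  2 | W B7 → L1 miss [D]
  3 | R B1 → L1 miss wb→B7 [-]
  4 | W B1 → L1 hit [D]
  5 | R B1 → L1 hit [D]
  6 | W B1 → L1 hit [D]
  7 | R B1 → L1 hit [D]
  8 | R B7 → L1 miss wb→B1 [-]
  9 | R B7 → L1 hit [-]
  10 | R B5 → L2 hit [-]
  11 | R B5 → L2 hit [-]
  12 | R B6 → L0 miss [-]
  13 | R B6 → L0 hit [-]
  14 | W B1 → L1 miss [D]
  15 | R B3 → L0 miss [-]

WB = [7, 1]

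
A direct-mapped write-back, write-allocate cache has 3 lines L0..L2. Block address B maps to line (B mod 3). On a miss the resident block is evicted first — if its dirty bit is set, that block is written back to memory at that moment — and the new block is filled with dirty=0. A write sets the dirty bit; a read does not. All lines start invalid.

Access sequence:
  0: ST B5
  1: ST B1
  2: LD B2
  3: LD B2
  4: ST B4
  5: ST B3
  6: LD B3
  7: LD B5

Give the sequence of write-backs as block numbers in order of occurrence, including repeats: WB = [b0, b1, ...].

WB = [5, 1]

  0 | W B5 → L2 miss [D]
  1 | W B1 → L1 miss [D]
  2 | R B2 → L2 miss wb→B5 [-]
  3 | R B2 → L2 hit [-]
  4 | W B4 → L1 miss wb→B1 [D]
  5 | W B3 → L0 miss [D]
  6 | R B3 → L0 hit [D]
  7 | R B5 → L2 miss [-]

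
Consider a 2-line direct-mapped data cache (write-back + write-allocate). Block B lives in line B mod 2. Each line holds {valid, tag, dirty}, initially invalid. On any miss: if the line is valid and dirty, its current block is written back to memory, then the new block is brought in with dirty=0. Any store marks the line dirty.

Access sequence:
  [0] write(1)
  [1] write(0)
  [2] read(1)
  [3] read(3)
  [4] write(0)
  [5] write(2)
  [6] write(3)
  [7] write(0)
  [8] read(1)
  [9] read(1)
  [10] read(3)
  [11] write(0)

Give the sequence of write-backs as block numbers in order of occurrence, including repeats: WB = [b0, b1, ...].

WB = [1, 0, 2, 3]

  0 | W B1 → L1 miss [D]
  1 | W B0 → L0 miss [D]
  2 | R B1 → L1 hit [D]
  3 | R B3 → L1 miss wb→B1 [-]
  4 | W B0 → L0 hit [D]
  5 | W B2 → L0 miss wb→B0 [D]
  6 | W B3 → L1 hit [D]
  7 | W B0 → L0 miss wb→B2 [D]
  8 | R B1 → L1 miss wb→B3 [-]
  9 | R B1 → L1 hit [-]
  10 | R B3 → L1 miss [-]
  11 | W B0 → L0 hit [D]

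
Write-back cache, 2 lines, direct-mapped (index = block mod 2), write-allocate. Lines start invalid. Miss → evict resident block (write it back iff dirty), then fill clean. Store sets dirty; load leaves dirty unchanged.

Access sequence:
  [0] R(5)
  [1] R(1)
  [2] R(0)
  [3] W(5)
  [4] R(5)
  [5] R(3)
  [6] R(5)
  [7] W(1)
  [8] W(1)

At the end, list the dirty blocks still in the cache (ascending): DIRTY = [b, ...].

  0 | R B5 → L1 miss [-]
  1 | R B1 → L1 miss [-]
  2 | R B0 → L0 miss [-]
  3 | W B5 → L1 miss [D]
  4 | R B5 → L1 hit [D]
  5 | R B3 → L1 miss wb→B5 [-]
  6 | R B5 → L1 miss [-]
  7 | W B1 → L1 miss [D]
  8 | W B1 → L1 hit [D]

DIRTY = [1]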